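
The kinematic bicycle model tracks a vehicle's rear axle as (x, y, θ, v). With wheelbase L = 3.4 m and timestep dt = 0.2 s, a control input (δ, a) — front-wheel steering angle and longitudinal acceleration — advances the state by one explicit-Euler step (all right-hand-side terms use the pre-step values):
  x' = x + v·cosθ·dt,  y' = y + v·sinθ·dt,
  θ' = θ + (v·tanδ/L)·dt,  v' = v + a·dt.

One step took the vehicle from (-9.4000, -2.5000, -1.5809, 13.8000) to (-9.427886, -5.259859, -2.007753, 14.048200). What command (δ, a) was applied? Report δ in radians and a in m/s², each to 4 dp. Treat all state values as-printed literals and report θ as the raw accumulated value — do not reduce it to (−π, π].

δ = -0.4841, a = 1.2410

a = (v'−v)/dt = (0.248200)/0.2 = 1.2410
Δθ = θ'−θ = -0.426853;  (v·dt/L) = 13.8000·0.2/3.4 = 0.811765
tan δ = Δθ·L/(v·dt) = -0.525833  →  δ = -0.4841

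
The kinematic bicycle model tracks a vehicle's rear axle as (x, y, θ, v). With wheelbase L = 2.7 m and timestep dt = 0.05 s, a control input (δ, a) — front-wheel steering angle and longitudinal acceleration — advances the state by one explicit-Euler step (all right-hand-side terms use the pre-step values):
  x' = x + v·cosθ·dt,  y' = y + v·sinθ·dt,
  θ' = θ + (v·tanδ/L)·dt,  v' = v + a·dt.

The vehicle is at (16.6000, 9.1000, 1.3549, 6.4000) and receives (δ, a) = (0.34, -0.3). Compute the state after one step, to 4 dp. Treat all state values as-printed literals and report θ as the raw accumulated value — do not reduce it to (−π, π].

x' = 16.6000 + 6.4000·cos(1.3549)·0.05 = 16.6686
y' = 9.1000 + 6.4000·sin(1.3549)·0.05 = 9.4126
θ' = 1.3549 + (6.4000/2.7)·tan(0.34)·0.05 = 1.3968
v' = 6.4000 − 0.3000·0.05 = 6.3850

(16.6686, 9.4126, 1.3968, 6.3850)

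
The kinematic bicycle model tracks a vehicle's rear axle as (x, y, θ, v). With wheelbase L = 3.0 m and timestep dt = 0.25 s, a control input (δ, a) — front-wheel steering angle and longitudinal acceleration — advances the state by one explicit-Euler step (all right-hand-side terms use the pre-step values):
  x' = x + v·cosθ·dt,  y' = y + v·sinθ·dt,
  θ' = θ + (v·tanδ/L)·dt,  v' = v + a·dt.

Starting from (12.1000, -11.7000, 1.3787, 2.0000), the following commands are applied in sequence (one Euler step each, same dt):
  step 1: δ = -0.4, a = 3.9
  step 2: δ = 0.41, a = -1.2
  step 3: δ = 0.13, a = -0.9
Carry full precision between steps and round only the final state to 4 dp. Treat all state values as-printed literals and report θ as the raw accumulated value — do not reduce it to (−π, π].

(12.4916, -9.8302, 1.4451, 2.4500)

after step 1 (δ=-0.4, a=3.9): (12.195459, -11.209197, 1.308234, 2.975000)
after step 2 (δ=0.41, a=-1.2): (12.388503, -10.490937, 1.415987, 2.675000)
after step 3 (δ=0.13, a=-0.9): (12.491619, -9.830184, 1.445130, 2.450000)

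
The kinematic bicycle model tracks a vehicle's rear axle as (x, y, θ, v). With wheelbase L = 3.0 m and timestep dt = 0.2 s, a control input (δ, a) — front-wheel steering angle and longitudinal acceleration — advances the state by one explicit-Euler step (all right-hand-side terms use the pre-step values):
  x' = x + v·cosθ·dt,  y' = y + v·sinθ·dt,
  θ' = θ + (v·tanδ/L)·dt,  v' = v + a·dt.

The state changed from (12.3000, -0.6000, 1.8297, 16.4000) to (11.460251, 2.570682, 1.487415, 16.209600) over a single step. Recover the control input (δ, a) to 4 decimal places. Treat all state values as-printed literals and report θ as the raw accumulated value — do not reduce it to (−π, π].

a = (v'−v)/dt = (-0.190400)/0.2 = -0.9520
Δθ = θ'−θ = -0.342285;  (v·dt/L) = 16.4000·0.2/3.0 = 1.093333
tan δ = Δθ·L/(v·dt) = -0.313066  →  δ = -0.3034

δ = -0.3034, a = -0.9520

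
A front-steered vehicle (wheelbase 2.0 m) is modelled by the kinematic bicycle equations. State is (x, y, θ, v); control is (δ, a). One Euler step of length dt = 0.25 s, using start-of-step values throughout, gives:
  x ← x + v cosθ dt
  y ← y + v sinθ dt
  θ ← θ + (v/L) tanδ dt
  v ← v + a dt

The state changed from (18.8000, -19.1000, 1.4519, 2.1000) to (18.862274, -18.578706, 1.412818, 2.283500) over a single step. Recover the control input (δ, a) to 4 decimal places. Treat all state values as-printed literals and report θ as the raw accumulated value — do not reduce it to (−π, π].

δ = -0.1478, a = 0.7340

a = (v'−v)/dt = (0.183500)/0.25 = 0.7340
Δθ = θ'−θ = -0.039082;  (v·dt/L) = 2.1000·0.25/2.0 = 0.262500
tan δ = Δθ·L/(v·dt) = -0.148884  →  δ = -0.1478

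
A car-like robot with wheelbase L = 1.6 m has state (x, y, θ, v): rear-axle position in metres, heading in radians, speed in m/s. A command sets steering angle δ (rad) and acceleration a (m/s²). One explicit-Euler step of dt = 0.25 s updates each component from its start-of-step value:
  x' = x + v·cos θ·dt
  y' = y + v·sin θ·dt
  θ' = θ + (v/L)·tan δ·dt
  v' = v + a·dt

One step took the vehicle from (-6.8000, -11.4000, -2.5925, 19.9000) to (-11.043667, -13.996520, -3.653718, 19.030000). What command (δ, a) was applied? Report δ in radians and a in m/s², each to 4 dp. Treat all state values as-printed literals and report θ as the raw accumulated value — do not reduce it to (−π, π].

a = (v'−v)/dt = (-0.870000)/0.25 = -3.4800
Δθ = θ'−θ = -1.061218;  (v·dt/L) = 19.9000·0.25/1.6 = 3.109375
tan δ = Δθ·L/(v·dt) = -0.341296  →  δ = -0.3289

δ = -0.3289, a = -3.4800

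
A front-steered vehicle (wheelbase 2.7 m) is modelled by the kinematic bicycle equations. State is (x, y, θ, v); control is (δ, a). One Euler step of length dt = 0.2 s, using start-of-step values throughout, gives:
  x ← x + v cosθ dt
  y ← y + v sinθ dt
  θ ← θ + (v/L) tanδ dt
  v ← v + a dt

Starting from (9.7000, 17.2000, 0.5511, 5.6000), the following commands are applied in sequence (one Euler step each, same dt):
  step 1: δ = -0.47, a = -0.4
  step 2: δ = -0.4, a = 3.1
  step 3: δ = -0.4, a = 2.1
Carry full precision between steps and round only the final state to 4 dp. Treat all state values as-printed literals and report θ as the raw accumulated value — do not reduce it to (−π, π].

(12.9057, 18.3598, -0.0248, 6.5600)

after step 1 (δ=-0.47, a=-0.4): (10.654183, 17.786460, 0.340388, 5.520000)
after step 2 (δ=-0.4, a=3.1): (11.694841, 18.155033, 0.167513, 6.140000)
after step 3 (δ=-0.4, a=2.1): (12.905652, 18.359778, -0.024780, 6.560000)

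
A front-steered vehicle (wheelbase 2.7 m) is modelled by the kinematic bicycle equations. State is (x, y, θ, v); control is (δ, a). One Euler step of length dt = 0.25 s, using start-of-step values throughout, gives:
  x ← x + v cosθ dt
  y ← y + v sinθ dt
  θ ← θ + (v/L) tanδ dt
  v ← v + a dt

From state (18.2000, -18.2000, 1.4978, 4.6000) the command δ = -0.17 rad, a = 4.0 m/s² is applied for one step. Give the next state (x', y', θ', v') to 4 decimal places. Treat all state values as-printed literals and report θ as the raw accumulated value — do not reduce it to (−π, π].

(18.2839, -17.0531, 1.4247, 5.6000)

x' = 18.2000 + 4.6000·cos(1.4978)·0.25 = 18.2839
y' = -18.2000 + 4.6000·sin(1.4978)·0.25 = -17.0531
θ' = 1.4978 + (4.6000/2.7)·tan(-0.17)·0.25 = 1.4247
v' = 4.6000 + 4.0000·0.25 = 5.6000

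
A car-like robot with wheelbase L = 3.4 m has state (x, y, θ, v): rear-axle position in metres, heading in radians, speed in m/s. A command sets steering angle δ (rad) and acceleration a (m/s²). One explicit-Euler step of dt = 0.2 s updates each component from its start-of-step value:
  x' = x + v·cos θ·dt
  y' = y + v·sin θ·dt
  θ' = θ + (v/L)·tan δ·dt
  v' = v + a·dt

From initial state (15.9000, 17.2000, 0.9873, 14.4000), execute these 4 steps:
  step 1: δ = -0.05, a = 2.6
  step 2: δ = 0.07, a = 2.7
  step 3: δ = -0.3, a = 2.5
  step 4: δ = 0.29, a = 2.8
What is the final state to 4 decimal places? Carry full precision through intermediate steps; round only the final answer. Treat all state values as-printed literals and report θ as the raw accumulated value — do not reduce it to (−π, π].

after step 1 (δ=-0.05, a=2.6): (17.486722, 19.603479, 0.944912, 14.920000)
after step 2 (δ=0.07, a=2.7): (19.234792, 22.021848, 1.006448, 15.460000)
after step 3 (δ=-0.3, a=2.5): (20.888597, 24.634394, 0.725134, 15.960000)
after step 4 (δ=0.29, a=2.8): (23.277524, 26.751441, 1.005290, 16.520000)

(23.2775, 26.7514, 1.0053, 16.5200)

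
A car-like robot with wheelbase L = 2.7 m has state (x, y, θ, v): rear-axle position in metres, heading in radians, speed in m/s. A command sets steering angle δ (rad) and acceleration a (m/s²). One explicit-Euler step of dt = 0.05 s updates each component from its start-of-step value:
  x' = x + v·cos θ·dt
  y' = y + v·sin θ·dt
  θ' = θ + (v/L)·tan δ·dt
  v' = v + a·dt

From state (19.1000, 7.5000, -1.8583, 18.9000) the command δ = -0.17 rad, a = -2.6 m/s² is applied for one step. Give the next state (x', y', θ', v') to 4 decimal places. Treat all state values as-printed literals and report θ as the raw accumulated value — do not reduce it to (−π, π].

x' = 19.1000 + 18.9000·cos(-1.8583)·0.05 = 18.8320
y' = 7.5000 + 18.9000·sin(-1.8583)·0.05 = 6.5938
θ' = -1.8583 + (18.9000/2.7)·tan(-0.17)·0.05 = -1.9184
v' = 18.9000 − 2.6000·0.05 = 18.7700

(18.8320, 6.5938, -1.9184, 18.7700)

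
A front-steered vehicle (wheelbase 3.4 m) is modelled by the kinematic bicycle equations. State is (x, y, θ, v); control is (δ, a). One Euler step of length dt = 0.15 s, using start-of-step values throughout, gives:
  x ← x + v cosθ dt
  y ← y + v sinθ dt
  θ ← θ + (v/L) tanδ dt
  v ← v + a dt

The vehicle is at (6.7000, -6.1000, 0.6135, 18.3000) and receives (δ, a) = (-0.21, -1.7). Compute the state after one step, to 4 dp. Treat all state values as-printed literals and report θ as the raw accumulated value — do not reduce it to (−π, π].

(8.9444, -4.5196, 0.4414, 18.0450)

x' = 6.7000 + 18.3000·cos(0.6135)·0.15 = 8.9444
y' = -6.1000 + 18.3000·sin(0.6135)·0.15 = -4.5196
θ' = 0.6135 + (18.3000/3.4)·tan(-0.21)·0.15 = 0.4414
v' = 18.3000 − 1.7000·0.15 = 18.0450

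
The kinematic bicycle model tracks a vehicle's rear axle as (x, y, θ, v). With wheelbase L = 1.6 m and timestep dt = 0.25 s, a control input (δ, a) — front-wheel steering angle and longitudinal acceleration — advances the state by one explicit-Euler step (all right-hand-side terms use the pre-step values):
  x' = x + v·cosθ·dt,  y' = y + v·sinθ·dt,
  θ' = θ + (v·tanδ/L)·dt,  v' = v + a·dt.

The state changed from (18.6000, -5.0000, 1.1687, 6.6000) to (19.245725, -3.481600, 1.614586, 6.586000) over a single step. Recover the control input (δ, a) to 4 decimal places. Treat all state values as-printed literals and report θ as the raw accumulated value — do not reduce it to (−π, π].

a = (v'−v)/dt = (-0.014000)/0.25 = -0.0560
Δθ = θ'−θ = 0.445886;  (v·dt/L) = 6.6000·0.25/1.6 = 1.031250
tan δ = Δθ·L/(v·dt) = 0.432374  →  δ = 0.4081

δ = 0.4081, a = -0.0560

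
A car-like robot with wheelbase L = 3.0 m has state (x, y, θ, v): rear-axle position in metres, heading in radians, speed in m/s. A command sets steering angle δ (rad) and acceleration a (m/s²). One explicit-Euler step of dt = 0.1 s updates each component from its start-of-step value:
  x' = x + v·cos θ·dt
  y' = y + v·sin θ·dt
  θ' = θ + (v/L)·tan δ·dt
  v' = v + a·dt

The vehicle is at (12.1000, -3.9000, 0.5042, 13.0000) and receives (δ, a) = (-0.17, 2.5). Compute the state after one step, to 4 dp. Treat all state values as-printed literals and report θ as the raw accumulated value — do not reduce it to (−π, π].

x' = 12.1000 + 13.0000·cos(0.5042)·0.1 = 13.2382
y' = -3.9000 + 13.0000·sin(0.5042)·0.1 = -3.2720
θ' = 0.5042 + (13.0000/3.0)·tan(-0.17)·0.1 = 0.4298
v' = 13.0000 + 2.5000·0.1 = 13.2500

(13.2382, -3.2720, 0.4298, 13.2500)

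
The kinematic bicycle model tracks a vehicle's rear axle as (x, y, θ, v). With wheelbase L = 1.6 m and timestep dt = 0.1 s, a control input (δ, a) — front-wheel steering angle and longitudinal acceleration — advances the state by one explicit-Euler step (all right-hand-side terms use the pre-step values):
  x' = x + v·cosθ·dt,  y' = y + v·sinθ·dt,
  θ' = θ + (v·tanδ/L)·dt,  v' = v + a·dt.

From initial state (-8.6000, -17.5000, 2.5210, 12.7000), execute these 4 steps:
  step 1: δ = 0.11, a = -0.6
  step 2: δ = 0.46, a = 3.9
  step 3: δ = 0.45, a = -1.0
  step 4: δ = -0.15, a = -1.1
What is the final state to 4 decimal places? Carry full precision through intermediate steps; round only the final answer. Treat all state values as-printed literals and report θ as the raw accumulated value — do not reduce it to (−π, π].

(-13.2641, -16.2577, 3.2713, 12.8200)

after step 1 (δ=0.11, a=-0.6): (-9.633188, -16.761473, 2.608666, 12.640000)
after step 2 (δ=0.46, a=3.9): (-10.721902, -16.119290, 3.000071, 13.030000)
after step 3 (δ=0.45, a=-1.0): (-12.011875, -15.935502, 3.393459, 12.930000)
after step 4 (δ=-0.15, a=-1.1): (-13.264080, -16.257733, 3.271323, 12.820000)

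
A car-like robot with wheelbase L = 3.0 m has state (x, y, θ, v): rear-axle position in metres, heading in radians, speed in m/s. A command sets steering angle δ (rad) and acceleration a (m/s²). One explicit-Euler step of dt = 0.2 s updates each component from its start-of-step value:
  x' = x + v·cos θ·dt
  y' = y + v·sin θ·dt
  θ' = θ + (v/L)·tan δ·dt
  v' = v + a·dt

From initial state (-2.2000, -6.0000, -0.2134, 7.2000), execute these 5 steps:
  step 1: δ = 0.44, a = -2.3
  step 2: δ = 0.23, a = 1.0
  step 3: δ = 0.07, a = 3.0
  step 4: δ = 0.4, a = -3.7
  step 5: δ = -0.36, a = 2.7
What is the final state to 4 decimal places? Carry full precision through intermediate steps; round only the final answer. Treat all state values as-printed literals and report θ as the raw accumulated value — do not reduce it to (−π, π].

(4.6961, -5.4166, 0.1921, 7.3400)

after step 1 (δ=0.44, a=-2.3): (-0.792664, -6.304969, 0.012575, 6.740000)
after step 2 (δ=0.23, a=1.0): (0.555229, -6.288019, 0.117783, 6.940000)
after step 3 (δ=0.07, a=3.0): (1.933613, -6.124914, 0.150223, 7.540000)
after step 4 (δ=0.4, a=-3.7): (3.424629, -5.899229, 0.362747, 6.800000)
after step 5 (δ=-0.36, a=2.7): (4.696128, -5.416641, 0.192111, 7.340000)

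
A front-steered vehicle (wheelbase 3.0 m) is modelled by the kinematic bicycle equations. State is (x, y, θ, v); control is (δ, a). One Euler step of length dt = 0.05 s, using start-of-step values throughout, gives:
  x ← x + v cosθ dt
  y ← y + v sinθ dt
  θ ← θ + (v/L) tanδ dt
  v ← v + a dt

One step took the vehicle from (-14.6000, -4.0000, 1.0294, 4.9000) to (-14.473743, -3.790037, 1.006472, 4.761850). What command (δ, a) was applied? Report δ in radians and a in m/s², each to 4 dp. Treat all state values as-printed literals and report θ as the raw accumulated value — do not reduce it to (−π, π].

a = (v'−v)/dt = (-0.138150)/0.05 = -2.7630
Δθ = θ'−θ = -0.022928;  (v·dt/L) = 4.9000·0.05/3.0 = 0.081667
tan δ = Δθ·L/(v·dt) = -0.280751  →  δ = -0.2737

δ = -0.2737, a = -2.7630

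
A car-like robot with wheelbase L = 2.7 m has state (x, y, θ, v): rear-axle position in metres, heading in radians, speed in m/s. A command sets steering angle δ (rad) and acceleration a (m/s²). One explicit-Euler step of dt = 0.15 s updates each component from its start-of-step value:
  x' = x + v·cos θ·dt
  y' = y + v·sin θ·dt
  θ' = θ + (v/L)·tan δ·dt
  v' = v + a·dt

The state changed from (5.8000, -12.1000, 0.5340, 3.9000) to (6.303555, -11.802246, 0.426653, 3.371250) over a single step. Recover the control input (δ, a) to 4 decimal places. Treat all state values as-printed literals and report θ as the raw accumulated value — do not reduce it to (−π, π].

δ = -0.4600, a = -3.5250

a = (v'−v)/dt = (-0.528750)/0.15 = -3.5250
Δθ = θ'−θ = -0.107347;  (v·dt/L) = 3.9000·0.15/2.7 = 0.216667
tan δ = Δθ·L/(v·dt) = -0.495448  →  δ = -0.4600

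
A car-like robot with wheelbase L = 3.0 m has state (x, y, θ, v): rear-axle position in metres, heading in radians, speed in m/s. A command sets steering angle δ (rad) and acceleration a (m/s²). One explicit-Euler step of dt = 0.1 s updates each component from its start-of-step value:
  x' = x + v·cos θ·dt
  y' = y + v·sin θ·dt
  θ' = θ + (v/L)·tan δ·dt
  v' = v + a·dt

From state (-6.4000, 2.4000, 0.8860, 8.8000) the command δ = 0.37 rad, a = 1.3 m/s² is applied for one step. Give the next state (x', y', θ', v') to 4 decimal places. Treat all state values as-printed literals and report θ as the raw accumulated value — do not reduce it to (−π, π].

(-5.8434, 3.0816, 0.9998, 8.9300)

x' = -6.4000 + 8.8000·cos(0.8860)·0.1 = -5.8434
y' = 2.4000 + 8.8000·sin(0.8860)·0.1 = 3.0816
θ' = 0.8860 + (8.8000/3.0)·tan(0.37)·0.1 = 0.9998
v' = 8.8000 + 1.3000·0.1 = 8.9300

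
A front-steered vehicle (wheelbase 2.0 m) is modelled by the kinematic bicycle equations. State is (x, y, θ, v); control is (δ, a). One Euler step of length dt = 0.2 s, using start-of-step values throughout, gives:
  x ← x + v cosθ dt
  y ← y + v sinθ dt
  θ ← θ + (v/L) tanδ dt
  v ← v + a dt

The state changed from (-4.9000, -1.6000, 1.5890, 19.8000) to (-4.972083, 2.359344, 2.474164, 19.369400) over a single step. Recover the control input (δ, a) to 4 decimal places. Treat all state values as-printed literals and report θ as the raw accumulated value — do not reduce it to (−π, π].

δ = 0.4204, a = -2.1530

a = (v'−v)/dt = (-0.430600)/0.2 = -2.1530
Δθ = θ'−θ = 0.885164;  (v·dt/L) = 19.8000·0.2/2.0 = 1.980000
tan δ = Δθ·L/(v·dt) = 0.447053  →  δ = 0.4204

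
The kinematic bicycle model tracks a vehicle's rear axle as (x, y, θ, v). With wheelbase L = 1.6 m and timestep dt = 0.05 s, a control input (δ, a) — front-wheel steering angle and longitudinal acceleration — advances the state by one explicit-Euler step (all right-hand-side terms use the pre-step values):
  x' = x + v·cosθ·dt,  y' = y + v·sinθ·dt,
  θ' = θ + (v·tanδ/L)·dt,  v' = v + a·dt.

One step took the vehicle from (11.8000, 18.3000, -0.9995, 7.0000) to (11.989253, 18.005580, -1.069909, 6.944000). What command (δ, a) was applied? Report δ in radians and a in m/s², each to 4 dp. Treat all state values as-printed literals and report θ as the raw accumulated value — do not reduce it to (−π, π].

a = (v'−v)/dt = (-0.056000)/0.05 = -1.1200
Δθ = θ'−θ = -0.070409;  (v·dt/L) = 7.0000·0.05/1.6 = 0.218750
tan δ = Δθ·L/(v·dt) = -0.321870  →  δ = -0.3114

δ = -0.3114, a = -1.1200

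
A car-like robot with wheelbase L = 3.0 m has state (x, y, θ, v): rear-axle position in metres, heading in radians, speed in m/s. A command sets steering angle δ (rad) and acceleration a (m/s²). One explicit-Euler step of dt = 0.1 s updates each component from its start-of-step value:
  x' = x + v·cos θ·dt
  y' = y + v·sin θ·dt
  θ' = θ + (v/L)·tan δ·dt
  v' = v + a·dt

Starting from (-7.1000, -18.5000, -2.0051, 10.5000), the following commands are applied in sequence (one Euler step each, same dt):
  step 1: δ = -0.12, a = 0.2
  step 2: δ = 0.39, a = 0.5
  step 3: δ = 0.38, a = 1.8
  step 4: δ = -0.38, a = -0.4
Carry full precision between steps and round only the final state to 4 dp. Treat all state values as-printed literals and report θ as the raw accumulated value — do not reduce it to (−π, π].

(-8.5740, -22.4418, -1.9056, 10.7100)

after step 1 (δ=-0.12, a=0.2): (-7.541818, -19.452521, -2.047303, 10.520000)
after step 2 (δ=0.39, a=0.5): (-8.024347, -20.387332, -1.903160, 10.570000)
after step 3 (δ=0.38, a=1.8): (-8.369222, -21.386486, -1.762433, 10.750000)
after step 4 (δ=-0.38, a=-0.4): (-8.573973, -22.441807, -1.905556, 10.710000)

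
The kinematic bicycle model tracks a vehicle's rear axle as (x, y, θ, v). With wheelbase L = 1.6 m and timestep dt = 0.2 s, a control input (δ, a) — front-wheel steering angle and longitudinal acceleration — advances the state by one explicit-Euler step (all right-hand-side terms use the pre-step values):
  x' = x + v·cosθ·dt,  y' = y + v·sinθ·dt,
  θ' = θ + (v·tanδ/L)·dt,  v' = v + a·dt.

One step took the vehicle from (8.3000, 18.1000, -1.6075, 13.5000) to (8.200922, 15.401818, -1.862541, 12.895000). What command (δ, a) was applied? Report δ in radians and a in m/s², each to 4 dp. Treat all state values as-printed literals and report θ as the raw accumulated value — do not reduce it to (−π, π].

a = (v'−v)/dt = (-0.605000)/0.2 = -3.0250
Δθ = θ'−θ = -0.255041;  (v·dt/L) = 13.5000·0.2/1.6 = 1.687500
tan δ = Δθ·L/(v·dt) = -0.151135  →  δ = -0.1500

δ = -0.1500, a = -3.0250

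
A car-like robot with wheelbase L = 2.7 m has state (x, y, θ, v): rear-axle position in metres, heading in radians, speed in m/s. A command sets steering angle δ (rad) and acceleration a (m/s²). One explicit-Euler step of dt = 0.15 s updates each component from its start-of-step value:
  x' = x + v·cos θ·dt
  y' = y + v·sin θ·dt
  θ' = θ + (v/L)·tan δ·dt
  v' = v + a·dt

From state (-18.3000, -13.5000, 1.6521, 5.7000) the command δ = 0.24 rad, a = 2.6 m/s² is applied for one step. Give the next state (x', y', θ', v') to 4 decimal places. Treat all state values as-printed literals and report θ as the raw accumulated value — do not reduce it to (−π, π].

(-18.3694, -12.6478, 1.7296, 6.0900)

x' = -18.3000 + 5.7000·cos(1.6521)·0.15 = -18.3694
y' = -13.5000 + 5.7000·sin(1.6521)·0.15 = -12.6478
θ' = 1.6521 + (5.7000/2.7)·tan(0.24)·0.15 = 1.7296
v' = 5.7000 + 2.6000·0.15 = 6.0900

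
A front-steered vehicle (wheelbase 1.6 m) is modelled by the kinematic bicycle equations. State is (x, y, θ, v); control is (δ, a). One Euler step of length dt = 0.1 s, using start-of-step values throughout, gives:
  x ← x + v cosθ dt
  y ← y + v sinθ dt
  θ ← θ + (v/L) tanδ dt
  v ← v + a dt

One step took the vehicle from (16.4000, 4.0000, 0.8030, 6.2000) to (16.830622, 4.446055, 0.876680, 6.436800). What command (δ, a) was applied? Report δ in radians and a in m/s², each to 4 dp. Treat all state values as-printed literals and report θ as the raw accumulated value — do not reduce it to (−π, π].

δ = 0.1879, a = 2.3680

a = (v'−v)/dt = (0.236800)/0.1 = 2.3680
Δθ = θ'−θ = 0.073680;  (v·dt/L) = 6.2000·0.1/1.6 = 0.387500
tan δ = Δθ·L/(v·dt) = 0.190142  →  δ = 0.1879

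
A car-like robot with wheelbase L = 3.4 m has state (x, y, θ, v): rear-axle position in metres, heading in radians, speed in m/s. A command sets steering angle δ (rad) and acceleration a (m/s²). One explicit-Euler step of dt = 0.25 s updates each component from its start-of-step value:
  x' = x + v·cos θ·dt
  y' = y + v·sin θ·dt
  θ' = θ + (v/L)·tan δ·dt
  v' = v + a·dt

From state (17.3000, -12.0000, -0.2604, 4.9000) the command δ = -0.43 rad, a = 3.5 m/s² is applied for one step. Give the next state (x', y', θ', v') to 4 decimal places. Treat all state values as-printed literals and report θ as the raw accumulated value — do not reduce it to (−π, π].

(18.4837, -12.3154, -0.4256, 5.7750)

x' = 17.3000 + 4.9000·cos(-0.2604)·0.25 = 18.4837
y' = -12.0000 + 4.9000·sin(-0.2604)·0.25 = -12.3154
θ' = -0.2604 + (4.9000/3.4)·tan(-0.43)·0.25 = -0.4256
v' = 4.9000 + 3.5000·0.25 = 5.7750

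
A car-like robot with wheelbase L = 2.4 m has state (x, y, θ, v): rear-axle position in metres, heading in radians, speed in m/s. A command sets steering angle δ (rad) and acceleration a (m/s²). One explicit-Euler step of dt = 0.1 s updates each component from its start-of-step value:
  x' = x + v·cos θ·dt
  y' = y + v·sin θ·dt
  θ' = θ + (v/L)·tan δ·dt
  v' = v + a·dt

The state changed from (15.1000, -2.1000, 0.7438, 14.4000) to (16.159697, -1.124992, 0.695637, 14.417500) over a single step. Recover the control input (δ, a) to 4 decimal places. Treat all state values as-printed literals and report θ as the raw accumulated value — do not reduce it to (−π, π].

δ = -0.0801, a = 0.1750

a = (v'−v)/dt = (0.017500)/0.1 = 0.1750
Δθ = θ'−θ = -0.048163;  (v·dt/L) = 14.4000·0.1/2.4 = 0.600000
tan δ = Δθ·L/(v·dt) = -0.080272  →  δ = -0.0801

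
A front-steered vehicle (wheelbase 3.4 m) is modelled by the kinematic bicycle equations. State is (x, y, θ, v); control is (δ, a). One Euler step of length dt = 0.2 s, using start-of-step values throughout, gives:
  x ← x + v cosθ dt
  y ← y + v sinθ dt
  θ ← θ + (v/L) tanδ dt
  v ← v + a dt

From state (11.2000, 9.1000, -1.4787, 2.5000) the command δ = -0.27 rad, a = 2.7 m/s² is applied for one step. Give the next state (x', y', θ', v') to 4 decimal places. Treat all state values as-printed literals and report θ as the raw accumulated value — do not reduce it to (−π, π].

x' = 11.2000 + 2.5000·cos(-1.4787)·0.2 = 11.2460
y' = 9.1000 + 2.5000·sin(-1.4787)·0.2 = 8.6021
θ' = -1.4787 + (2.5000/3.4)·tan(-0.27)·0.2 = -1.5194
v' = 2.5000 + 2.7000·0.2 = 3.0400

(11.2460, 8.6021, -1.5194, 3.0400)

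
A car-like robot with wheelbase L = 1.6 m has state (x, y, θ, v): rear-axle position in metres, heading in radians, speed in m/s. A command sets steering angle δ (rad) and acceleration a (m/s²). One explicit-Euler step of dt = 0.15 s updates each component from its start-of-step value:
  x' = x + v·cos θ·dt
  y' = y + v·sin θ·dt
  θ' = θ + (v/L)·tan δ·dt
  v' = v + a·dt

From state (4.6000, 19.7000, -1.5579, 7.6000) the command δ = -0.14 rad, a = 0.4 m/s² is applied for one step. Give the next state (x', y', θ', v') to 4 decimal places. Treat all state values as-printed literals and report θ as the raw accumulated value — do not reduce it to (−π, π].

(4.6147, 18.5601, -1.6583, 7.6600)

x' = 4.6000 + 7.6000·cos(-1.5579)·0.15 = 4.6147
y' = 19.7000 + 7.6000·sin(-1.5579)·0.15 = 18.5601
θ' = -1.5579 + (7.6000/1.6)·tan(-0.14)·0.15 = -1.6583
v' = 7.6000 + 0.4000·0.15 = 7.6600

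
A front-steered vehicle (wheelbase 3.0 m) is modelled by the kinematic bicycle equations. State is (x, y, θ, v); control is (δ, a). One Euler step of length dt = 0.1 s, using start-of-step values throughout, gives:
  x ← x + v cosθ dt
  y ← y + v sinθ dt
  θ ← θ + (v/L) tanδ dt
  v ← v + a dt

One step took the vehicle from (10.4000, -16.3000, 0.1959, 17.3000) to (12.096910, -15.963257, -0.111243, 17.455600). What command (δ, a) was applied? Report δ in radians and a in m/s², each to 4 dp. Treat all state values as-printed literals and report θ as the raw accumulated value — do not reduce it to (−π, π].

a = (v'−v)/dt = (0.155600)/0.1 = 1.5560
Δθ = θ'−θ = -0.307143;  (v·dt/L) = 17.3000·0.1/3.0 = 0.576667
tan δ = Δθ·L/(v·dt) = -0.532618  →  δ = -0.4894

δ = -0.4894, a = 1.5560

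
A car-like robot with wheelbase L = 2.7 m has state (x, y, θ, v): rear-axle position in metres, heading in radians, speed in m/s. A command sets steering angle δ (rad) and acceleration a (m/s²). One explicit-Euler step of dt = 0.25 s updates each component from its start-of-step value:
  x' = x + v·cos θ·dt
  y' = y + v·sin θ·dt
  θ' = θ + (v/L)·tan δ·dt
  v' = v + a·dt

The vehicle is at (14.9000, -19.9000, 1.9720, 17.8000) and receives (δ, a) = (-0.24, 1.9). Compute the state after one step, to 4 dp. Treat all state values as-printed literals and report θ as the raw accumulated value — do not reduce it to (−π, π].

x' = 14.9000 + 17.8000·cos(1.9720)·0.25 = 13.1622
y' = -19.9000 + 17.8000·sin(1.9720)·0.25 = -15.8034
θ' = 1.9720 + (17.8000/2.7)·tan(-0.24)·0.25 = 1.5687
v' = 17.8000 + 1.9000·0.25 = 18.2750

(13.1622, -15.8034, 1.5687, 18.2750)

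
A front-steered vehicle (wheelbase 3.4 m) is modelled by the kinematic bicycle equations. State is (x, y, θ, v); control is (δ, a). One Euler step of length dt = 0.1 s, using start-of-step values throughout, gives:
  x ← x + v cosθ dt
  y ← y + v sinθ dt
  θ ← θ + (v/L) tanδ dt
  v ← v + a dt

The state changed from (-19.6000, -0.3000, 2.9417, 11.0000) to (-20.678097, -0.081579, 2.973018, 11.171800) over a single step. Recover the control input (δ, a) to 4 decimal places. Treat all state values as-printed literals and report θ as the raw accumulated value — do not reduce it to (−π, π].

δ = 0.0965, a = 1.7180

a = (v'−v)/dt = (0.171800)/0.1 = 1.7180
Δθ = θ'−θ = 0.031318;  (v·dt/L) = 11.0000·0.1/3.4 = 0.323529
tan δ = Δθ·L/(v·dt) = 0.096801  →  δ = 0.0965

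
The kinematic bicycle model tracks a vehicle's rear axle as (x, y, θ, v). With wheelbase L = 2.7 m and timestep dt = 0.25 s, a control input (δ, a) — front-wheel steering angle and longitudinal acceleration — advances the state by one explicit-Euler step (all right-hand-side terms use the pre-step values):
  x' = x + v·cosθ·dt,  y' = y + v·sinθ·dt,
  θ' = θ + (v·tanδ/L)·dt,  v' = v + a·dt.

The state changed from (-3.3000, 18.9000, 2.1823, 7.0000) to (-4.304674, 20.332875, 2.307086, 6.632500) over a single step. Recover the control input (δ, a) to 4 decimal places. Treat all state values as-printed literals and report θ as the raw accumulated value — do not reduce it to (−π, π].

δ = 0.1902, a = -1.4700

a = (v'−v)/dt = (-0.367500)/0.25 = -1.4700
Δθ = θ'−θ = 0.124786;  (v·dt/L) = 7.0000·0.25/2.7 = 0.648148
tan δ = Δθ·L/(v·dt) = 0.192527  →  δ = 0.1902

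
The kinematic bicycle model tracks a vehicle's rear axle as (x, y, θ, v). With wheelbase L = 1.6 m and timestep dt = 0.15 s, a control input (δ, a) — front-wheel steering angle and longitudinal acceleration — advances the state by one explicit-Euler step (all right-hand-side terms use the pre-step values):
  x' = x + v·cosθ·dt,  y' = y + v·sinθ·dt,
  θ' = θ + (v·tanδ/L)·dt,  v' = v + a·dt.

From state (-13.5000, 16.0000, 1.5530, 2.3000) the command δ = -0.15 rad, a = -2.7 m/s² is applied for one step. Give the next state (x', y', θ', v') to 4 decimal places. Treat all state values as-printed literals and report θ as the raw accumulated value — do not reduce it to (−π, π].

(-13.4939, 16.3449, 1.5204, 1.8950)

x' = -13.5000 + 2.3000·cos(1.5530)·0.15 = -13.4939
y' = 16.0000 + 2.3000·sin(1.5530)·0.15 = 16.3449
θ' = 1.5530 + (2.3000/1.6)·tan(-0.15)·0.15 = 1.5204
v' = 2.3000 − 2.7000·0.15 = 1.8950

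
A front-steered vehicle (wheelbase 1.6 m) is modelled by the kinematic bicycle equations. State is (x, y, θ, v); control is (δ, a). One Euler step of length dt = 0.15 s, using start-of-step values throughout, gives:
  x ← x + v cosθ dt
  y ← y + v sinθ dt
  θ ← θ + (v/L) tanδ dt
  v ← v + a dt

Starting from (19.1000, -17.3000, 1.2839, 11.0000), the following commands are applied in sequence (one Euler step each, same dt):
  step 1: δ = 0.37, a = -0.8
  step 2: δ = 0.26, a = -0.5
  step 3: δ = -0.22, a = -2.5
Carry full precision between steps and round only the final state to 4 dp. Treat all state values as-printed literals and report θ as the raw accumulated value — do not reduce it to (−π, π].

after step 1 (δ=0.37, a=-0.8): (19.566912, -15.717441, 1.683884, 10.880000)
after step 2 (δ=0.26, a=-0.5): (19.382746, -14.095865, 1.955226, 10.805000)
after step 3 (δ=-0.22, a=-2.5): (18.774915, -12.593410, 1.728706, 10.430000)

(18.7749, -12.5934, 1.7287, 10.4300)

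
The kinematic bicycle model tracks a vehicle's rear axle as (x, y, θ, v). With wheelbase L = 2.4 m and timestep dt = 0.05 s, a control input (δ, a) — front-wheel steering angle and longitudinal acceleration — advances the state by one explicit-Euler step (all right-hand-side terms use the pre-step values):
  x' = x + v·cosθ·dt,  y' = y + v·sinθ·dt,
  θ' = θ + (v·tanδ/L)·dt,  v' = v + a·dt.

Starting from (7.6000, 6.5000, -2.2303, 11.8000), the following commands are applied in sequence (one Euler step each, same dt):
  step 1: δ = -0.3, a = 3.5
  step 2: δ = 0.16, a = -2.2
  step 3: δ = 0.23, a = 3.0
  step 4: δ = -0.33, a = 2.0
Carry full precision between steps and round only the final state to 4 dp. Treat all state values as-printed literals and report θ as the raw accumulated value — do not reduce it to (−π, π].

after step 1 (δ=-0.3, a=3.5): (7.238492, 6.033725, -2.306345, 11.975000)
after step 2 (δ=0.16, a=-2.2): (6.836735, 5.589774, -2.266084, 11.865000)
after step 3 (δ=0.23, a=3.0): (6.456695, 5.134236, -2.208207, 12.015000)
after step 4 (δ=-0.33, a=2.0): (6.099178, 4.651450, -2.293945, 12.115000)

(6.0992, 4.6514, -2.2939, 12.1150)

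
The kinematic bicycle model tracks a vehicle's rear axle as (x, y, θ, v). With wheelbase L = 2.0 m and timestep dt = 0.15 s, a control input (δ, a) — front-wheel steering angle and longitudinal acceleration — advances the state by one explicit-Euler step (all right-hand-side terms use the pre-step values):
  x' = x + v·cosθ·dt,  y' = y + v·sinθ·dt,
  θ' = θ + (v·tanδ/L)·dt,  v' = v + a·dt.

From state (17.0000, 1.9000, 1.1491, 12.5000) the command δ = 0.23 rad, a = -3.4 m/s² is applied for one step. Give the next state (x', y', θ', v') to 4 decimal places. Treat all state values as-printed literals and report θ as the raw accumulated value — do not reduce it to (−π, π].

x' = 17.0000 + 12.5000·cos(1.1491)·0.15 = 17.7675
y' = 1.9000 + 12.5000·sin(1.1491)·0.15 = 3.6107
θ' = 1.1491 + (12.5000/2.0)·tan(0.23)·0.15 = 1.3686
v' = 12.5000 − 3.4000·0.15 = 11.9900

(17.7675, 3.6107, 1.3686, 11.9900)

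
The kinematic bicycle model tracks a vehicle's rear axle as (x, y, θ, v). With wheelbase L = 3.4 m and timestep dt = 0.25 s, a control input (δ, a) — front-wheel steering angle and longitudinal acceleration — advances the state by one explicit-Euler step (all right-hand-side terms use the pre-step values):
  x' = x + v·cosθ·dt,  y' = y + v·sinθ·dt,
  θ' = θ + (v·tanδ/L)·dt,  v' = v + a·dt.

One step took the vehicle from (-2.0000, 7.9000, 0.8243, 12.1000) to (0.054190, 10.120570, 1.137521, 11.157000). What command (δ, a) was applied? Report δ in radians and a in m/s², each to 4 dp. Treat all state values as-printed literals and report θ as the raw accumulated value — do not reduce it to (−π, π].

δ = 0.3385, a = -3.7720

a = (v'−v)/dt = (-0.943000)/0.25 = -3.7720
Δθ = θ'−θ = 0.313221;  (v·dt/L) = 12.1000·0.25/3.4 = 0.889706
tan δ = Δθ·L/(v·dt) = 0.352050  →  δ = 0.3385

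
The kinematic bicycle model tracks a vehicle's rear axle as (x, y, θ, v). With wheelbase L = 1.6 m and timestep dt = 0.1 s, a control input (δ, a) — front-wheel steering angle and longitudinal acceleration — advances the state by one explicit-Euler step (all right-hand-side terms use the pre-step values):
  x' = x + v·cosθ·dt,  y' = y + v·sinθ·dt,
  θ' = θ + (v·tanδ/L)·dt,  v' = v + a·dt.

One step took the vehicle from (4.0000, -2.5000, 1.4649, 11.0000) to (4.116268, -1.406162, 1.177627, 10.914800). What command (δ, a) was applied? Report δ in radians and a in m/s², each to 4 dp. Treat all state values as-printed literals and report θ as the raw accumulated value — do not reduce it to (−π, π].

δ = -0.3958, a = -0.8520

a = (v'−v)/dt = (-0.085200)/0.1 = -0.8520
Δθ = θ'−θ = -0.287273;  (v·dt/L) = 11.0000·0.1/1.6 = 0.687500
tan δ = Δθ·L/(v·dt) = -0.417852  →  δ = -0.3958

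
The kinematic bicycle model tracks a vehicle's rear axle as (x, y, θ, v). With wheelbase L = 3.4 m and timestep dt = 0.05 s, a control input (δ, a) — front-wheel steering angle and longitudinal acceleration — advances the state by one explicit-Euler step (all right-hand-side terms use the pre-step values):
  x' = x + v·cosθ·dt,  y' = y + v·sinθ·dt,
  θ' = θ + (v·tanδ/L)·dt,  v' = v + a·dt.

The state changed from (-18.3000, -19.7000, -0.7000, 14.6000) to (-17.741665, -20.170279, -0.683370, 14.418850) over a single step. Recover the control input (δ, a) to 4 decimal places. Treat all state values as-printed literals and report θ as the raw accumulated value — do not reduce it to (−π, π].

δ = 0.0773, a = -3.6230

a = (v'−v)/dt = (-0.181150)/0.05 = -3.6230
Δθ = θ'−θ = 0.016630;  (v·dt/L) = 14.6000·0.05/3.4 = 0.214706
tan δ = Δθ·L/(v·dt) = 0.077455  →  δ = 0.0773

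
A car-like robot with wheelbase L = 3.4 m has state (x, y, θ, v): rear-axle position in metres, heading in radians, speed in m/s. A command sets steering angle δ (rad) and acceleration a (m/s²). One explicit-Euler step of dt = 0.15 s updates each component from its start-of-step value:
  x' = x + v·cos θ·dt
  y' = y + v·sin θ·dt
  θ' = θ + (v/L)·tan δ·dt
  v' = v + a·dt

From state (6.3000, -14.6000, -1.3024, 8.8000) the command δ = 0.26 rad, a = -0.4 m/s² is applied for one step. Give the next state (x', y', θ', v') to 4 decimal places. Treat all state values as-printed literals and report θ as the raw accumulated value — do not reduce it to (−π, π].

x' = 6.3000 + 8.8000·cos(-1.3024)·0.15 = 6.6500
y' = -14.6000 + 8.8000·sin(-1.3024)·0.15 = -15.8727
θ' = -1.3024 + (8.8000/3.4)·tan(0.26)·0.15 = -1.1991
v' = 8.8000 − 0.4000·0.15 = 8.7400

(6.6500, -15.8727, -1.1991, 8.7400)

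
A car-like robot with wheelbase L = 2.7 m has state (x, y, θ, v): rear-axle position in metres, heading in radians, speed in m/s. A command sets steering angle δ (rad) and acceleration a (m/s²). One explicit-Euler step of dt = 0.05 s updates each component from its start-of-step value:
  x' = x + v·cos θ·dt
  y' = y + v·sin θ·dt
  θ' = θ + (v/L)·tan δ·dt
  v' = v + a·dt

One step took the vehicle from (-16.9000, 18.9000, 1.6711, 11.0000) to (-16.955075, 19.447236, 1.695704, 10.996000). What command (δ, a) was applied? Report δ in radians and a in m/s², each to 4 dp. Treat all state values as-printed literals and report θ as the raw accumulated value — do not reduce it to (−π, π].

a = (v'−v)/dt = (-0.004000)/0.05 = -0.0800
Δθ = θ'−θ = 0.024604;  (v·dt/L) = 11.0000·0.05/2.7 = 0.203704
tan δ = Δθ·L/(v·dt) = 0.120783  →  δ = 0.1202

δ = 0.1202, a = -0.0800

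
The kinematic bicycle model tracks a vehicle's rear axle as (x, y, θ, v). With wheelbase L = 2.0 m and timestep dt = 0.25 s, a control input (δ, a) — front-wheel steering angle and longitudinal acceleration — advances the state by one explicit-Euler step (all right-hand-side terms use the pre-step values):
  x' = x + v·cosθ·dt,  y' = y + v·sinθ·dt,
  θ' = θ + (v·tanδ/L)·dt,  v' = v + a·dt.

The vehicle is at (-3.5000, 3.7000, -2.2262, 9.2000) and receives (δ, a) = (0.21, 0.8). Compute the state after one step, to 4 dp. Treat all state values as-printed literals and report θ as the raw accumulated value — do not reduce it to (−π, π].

x' = -3.5000 + 9.2000·cos(-2.2262)·0.25 = -4.9018
y' = 3.7000 + 9.2000·sin(-2.2262)·0.25 = 1.8766
θ' = -2.2262 + (9.2000/2.0)·tan(0.21)·0.25 = -1.9811
v' = 9.2000 + 0.8000·0.25 = 9.4000

(-4.9018, 1.8766, -1.9811, 9.4000)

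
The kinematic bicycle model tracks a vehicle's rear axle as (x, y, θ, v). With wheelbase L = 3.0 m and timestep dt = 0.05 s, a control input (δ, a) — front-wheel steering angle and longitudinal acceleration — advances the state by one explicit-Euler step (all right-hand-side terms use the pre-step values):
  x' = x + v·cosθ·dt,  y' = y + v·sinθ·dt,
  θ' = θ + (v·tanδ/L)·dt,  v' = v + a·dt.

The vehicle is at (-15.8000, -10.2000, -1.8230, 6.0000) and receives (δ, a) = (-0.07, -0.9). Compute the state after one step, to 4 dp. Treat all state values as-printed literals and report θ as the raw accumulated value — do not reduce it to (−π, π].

(-15.8749, -10.4905, -1.8300, 5.9550)

x' = -15.8000 + 6.0000·cos(-1.8230)·0.05 = -15.8749
y' = -10.2000 + 6.0000·sin(-1.8230)·0.05 = -10.4905
θ' = -1.8230 + (6.0000/3.0)·tan(-0.07)·0.05 = -1.8300
v' = 6.0000 − 0.9000·0.05 = 5.9550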